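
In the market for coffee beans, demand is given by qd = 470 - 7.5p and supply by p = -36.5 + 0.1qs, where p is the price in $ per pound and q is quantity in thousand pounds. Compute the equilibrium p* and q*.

Rewriting in direct form: qs = 365 + 10p.
At equilibrium qd = qs, so 470 - 7.5p = 365 + 10p; collecting terms, 105 = 17.5p and p* = 6.
Then q* = 470 - 7.5(6) = 425.

p* = 6, q* = 425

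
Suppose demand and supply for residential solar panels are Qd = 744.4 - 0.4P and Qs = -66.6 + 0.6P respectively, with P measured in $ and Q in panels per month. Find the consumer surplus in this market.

At equilibrium Qd = Qs, so 744.4 - 0.4P = -66.6 + 0.6P; collecting terms, 811 = P and P* = 811.
Plugging P* into demand: Q* = 744.4 - 0.4(811) = 420.
Demand choke price (Qd = 0): P = 744.4/0.4 = 1861. Consumer surplus = ½ × (1861 - 811) × 420 = 220500.

Consumer surplus = 220500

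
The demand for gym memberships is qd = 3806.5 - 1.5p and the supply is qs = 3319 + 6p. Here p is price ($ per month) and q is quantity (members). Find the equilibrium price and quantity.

Equating demand and supply, 3806.5 - 1.5p = 3319 + 6p gives 7.5p = 487.5, so p* = 65.
Plugging p* into demand: q* = 3806.5 - 1.5(65) = 3709.

p* = 65, q* = 3709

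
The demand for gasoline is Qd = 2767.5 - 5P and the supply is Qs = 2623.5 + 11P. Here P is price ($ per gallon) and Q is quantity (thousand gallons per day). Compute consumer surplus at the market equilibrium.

Consumer surplus = 741200.625

At equilibrium Qd = Qs, so 2767.5 - 5P = 2623.5 + 11P; collecting terms, 144 = 16P and P* = 9.
Then Q* = 2767.5 - 5(9) = 2722.5.
Demand choke price (Qd = 0): P = 2767.5/5 = 553.5. Consumer surplus = ½ × (553.5 - 9) × 2722.5 = 741200.625.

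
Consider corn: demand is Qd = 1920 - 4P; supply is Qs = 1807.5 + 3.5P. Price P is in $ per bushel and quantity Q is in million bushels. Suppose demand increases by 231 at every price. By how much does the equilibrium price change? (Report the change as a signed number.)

At equilibrium Qd = Qs, so 1920 - 4P = 1807.5 + 3.5P; collecting terms, 112.5 = 7.5P and P* = 15.
Plugging P* into demand: Q* = 1920 - 4(15) = 1860.
After the shift, demand is Qd = 2151 - 4P.
The new intersection has 343.5 = 7.5P, i.e. P = 45.8, Q = 1967.8.
ΔP = 45.8 - 15 = 30.8.

ΔP = 30.8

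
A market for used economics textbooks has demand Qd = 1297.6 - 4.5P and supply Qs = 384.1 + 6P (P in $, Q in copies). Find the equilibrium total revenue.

Total revenue = 78830.7

The market clears where 1297.6 - 4.5P = 384.1 + 6P. Rearranging, 10.5P = 913.5, hence P* = 87.
Then Q* = 1297.6 - 4.5(87) = 906.1.
Total revenue = P* × Q* = 87 × 906.1 = 78830.7.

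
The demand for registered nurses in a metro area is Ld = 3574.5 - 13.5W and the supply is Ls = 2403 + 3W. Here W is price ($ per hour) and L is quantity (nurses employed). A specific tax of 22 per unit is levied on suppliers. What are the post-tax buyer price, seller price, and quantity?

W_b = 75, W_s = 53, L = 2562

With a tax of 22 on suppliers, they supply based on the net price W_s = W_b - 22, so Ls = 2337 + 3W_b.
Equate demand and the shifted supply: 3574.5 - 13.5W_b = 2337 + 3W_b, giving 16.5W_b = 1237.5, so W_b = 75.
Then W_s = 75 - 22 = 53 and L = 3574.5 - 13.5(75) = 2562.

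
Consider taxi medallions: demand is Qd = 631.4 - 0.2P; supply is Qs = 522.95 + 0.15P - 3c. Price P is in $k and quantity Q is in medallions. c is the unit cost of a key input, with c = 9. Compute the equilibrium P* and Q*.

P* = 387, Q* = 554

With c = 9, supply is Qs = 495.95 + 0.15P.
Set Qd = Qs: 631.4 - 0.2P = 495.95 + 0.15P, so 135.45 = 0.35P and P* = 387.
Then Q* = 631.4 - 0.2(387) = 554.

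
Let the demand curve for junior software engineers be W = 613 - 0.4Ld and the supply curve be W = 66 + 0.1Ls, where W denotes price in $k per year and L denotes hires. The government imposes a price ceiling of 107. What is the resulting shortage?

Rewriting in direct form: Ld = 1532.5 - 2.5W and Ls = -660 + 10W.
At W = 107: Ld = 1265 and Ls = 410.
Shortage = Ld - Ls = 1265 - 410 = 855.

Shortage = 855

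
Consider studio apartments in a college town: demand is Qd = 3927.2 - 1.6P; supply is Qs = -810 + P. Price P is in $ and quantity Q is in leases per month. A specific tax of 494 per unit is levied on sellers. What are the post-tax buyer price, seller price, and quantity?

P_b = 2012, P_s = 1518, Q = 708

The tax drives a wedge P_b - P_s = 494. Substituting P_s = P_b - 494 into supply: Qs = -1304 + P_b.
Set Qd = Qs: 3927.2 - 1.6P_b = -1304 + P_b, so 5231.2 = 2.6P_b and P_b = 2012.
Then P_s = 2012 - 494 = 1518 and Q = 3927.2 - 1.6(2012) = 708.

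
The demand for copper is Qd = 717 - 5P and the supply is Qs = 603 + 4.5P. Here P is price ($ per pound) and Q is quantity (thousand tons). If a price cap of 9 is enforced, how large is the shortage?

Evaluating both curves at the ceiling price 9 gives Qd = 672, Qs = 643.5.
Shortage = Qd - Qs = 672 - 643.5 = 28.5.

Shortage = 28.5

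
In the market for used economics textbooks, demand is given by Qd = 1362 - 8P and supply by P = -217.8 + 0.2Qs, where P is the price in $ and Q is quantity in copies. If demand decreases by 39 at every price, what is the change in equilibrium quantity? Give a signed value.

ΔQ = -15

In direct form, Qs = 1089 + 5P.
Equating demand and supply, 1362 - 8P = 1089 + 5P gives 13P = 273, so P* = 21.
From the demand curve, Q* = 1362 - 8(21) = 1194.
After the shift, demand is Qd = 1323 - 8P.
The new intersection has 234 = 13P, i.e. P = 18, Q = 1179.
ΔQ = 1179 - 1194 = -15.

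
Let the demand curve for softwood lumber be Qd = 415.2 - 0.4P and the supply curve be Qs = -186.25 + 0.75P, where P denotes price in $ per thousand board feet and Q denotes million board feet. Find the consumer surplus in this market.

Consumer surplus = 53045

At equilibrium Qd = Qs, so 415.2 - 0.4P = -186.25 + 0.75P; collecting terms, 601.45 = 1.15P and P* = 523.
Substitute back: Q* = 415.2 - 0.4(523) = 206.
Demand choke price (Qd = 0): P = 415.2/0.4 = 1038. Consumer surplus = ½ × (1038 - 523) × 206 = 53045.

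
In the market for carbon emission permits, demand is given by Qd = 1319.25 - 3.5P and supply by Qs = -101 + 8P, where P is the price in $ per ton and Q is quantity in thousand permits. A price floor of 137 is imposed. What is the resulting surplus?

At P = 137: Qd = 839.75 and Qs = 995.
Surplus = Qs - Qd = 995 - 839.75 = 155.25.

Surplus = 155.25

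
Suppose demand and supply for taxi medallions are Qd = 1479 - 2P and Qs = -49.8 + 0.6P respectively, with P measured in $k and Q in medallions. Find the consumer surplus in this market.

Consumer surplus = 22952.25

At equilibrium Qd = Qs, so 1479 - 2P = -49.8 + 0.6P; collecting terms, 1528.8 = 2.6P and P* = 588.
Plugging P* into demand: Q* = 1479 - 2(588) = 303.
Demand choke price (Qd = 0): P = 1479/2 = 739.5. Consumer surplus = ½ × (739.5 - 588) × 303 = 22952.25.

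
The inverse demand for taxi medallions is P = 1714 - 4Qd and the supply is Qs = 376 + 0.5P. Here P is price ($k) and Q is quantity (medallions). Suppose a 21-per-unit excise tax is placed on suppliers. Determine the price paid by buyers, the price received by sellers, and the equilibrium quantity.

Solving each curve for Q: Qd = 428.5 - 0.25P.
The tax drives a wedge P_b - P_s = 21. Substituting P_s = P_b - 21 into supply: Qs = 365.5 + 0.5P_b.
Set Qd = Qs: 428.5 - 0.25P_b = 365.5 + 0.5P_b, so 63 = 0.75P_b and P_b = 84.
Then P_s = 84 - 21 = 63 and Q = 428.5 - 0.25(84) = 407.5.

P_b = 84, P_s = 63, Q = 407.5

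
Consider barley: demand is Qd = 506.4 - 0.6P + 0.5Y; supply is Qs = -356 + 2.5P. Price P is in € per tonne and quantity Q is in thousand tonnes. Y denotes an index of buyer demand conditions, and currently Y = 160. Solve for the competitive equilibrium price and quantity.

With Y = 160, demand is Qd = 586.4 - 0.6P.
Equating demand and supply, 586.4 - 0.6P = -356 + 2.5P gives 3.1P = 942.4, so P* = 304.
Plugging P* into demand: Q* = 586.4 - 0.6(304) = 404.

P* = 304, Q* = 404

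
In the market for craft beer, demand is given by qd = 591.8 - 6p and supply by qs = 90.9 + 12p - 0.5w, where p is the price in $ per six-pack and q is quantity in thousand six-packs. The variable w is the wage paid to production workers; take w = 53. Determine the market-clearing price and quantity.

With w = 53, supply is qs = 64.4 + 12p.
Equating demand and supply, 591.8 - 6p = 64.4 + 12p gives 18p = 527.4, so p* = 29.3.
Then q* = 591.8 - 6(29.3) = 416.

p* = 29.3, q* = 416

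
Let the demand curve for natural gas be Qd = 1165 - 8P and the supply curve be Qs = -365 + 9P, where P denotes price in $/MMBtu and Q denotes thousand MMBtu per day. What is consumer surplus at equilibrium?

Consumer surplus = 12376.5625

The market clears where 1165 - 8P = -365 + 9P. Rearranging, 17P = 1530, hence P* = 90.
Then Q* = 1165 - 8(90) = 445.
Demand choke price (Qd = 0): P = 1165/8 = 145.625. Consumer surplus = ½ × (145.625 - 90) × 445 = 12376.5625.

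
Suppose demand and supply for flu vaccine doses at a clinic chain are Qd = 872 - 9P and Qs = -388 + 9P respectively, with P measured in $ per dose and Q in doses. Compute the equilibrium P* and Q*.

P* = 70, Q* = 242

Equating demand and supply, 872 - 9P = -388 + 9P gives 18P = 1260, so P* = 70.
Plugging P* into demand: Q* = 872 - 9(70) = 242.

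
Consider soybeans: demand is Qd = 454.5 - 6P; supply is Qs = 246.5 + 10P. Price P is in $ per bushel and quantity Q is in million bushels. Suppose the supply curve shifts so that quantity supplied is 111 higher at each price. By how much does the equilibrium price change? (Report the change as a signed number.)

Equating demand and supply, 454.5 - 6P = 246.5 + 10P gives 16P = 208, so P* = 13.
Then Q* = 454.5 - 6(13) = 376.5.
After the shift, supply is Qs = 357.5 + 10P.
The new intersection has 97 = 16P, i.e. P = 6.0625, Q = 418.125.
ΔP = 6.0625 - 13 = -6.9375.

ΔP = -6.9375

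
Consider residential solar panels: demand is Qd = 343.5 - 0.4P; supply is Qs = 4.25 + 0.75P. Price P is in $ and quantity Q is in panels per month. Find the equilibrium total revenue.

Total revenue = 66522.5

At equilibrium Qd = Qs, so 343.5 - 0.4P = 4.25 + 0.75P; collecting terms, 339.25 = 1.15P and P* = 295.
Plugging P* into demand: Q* = 343.5 - 0.4(295) = 225.5.
Total revenue = P* × Q* = 295 × 225.5 = 66522.5.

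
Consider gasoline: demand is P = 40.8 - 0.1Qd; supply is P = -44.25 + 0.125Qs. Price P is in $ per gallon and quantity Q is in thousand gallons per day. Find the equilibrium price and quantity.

Solving each curve for Q: Qd = 408 - 10P and Qs = 354 + 8P.
The market clears where 408 - 10P = 354 + 8P. Rearranging, 18P = 54, hence P* = 3.
Plugging P* into demand: Q* = 408 - 10(3) = 378.

P* = 3, Q* = 378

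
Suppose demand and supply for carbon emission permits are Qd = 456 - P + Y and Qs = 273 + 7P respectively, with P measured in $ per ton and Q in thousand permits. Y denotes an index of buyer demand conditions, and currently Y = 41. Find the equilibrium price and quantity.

P* = 28, Q* = 469

With Y = 41, demand is Qd = 497 - P.
The market clears where 497 - P = 273 + 7P. Rearranging, 8P = 224, hence P* = 28.
From the demand curve, Q* = 497 - 28 = 469.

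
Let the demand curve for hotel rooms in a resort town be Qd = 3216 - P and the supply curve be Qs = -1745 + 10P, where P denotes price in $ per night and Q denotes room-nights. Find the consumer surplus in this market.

Equating demand and supply, 3216 - P = -1745 + 10P gives 11P = 4961, so P* = 451.
Plugging P* into demand: Q* = 3216 - 451 = 2765.
Demand choke price (Qd = 0): P = 3216. Consumer surplus = ½ × (3216 - 451) × 2765 = 3822612.5.

Consumer surplus = 3822612.5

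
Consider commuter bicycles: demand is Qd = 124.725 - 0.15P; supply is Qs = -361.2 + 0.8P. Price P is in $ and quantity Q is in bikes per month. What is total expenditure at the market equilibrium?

Total expenditure = 24552

At equilibrium Qd = Qs, so 124.725 - 0.15P = -361.2 + 0.8P; collecting terms, 485.925 = 0.95P and P* = 511.5.
Plugging P* into demand: Q* = 124.725 - 0.15(511.5) = 48.
Total expenditure = P* × Q* = 511.5 × 48 = 24552.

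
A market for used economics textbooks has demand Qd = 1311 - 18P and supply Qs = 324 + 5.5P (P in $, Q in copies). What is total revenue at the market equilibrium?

Total revenue = 23310

Set Qd = Qs: 1311 - 18P = 324 + 5.5P, so 987 = 23.5P and P* = 42.
From the demand curve, Q* = 1311 - 18(42) = 555.
Total revenue = P* × Q* = 42 × 555 = 23310.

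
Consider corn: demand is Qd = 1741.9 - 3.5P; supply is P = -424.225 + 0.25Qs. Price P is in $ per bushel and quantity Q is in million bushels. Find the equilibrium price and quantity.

Inverting to quantity form: Qs = 1696.9 + 4P.
The market clears where 1741.9 - 3.5P = 1696.9 + 4P. Rearranging, 7.5P = 45, hence P* = 6.
Plugging P* into demand: Q* = 1741.9 - 3.5(6) = 1720.9.

P* = 6, Q* = 1720.9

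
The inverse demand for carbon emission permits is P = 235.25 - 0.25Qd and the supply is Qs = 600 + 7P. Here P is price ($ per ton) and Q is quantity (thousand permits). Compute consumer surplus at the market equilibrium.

Solving each curve for Q: Qd = 941 - 4P.
At equilibrium Qd = Qs, so 941 - 4P = 600 + 7P; collecting terms, 341 = 11P and P* = 31.
From the demand curve, Q* = 941 - 4(31) = 817.
Demand choke price (Qd = 0): P = 941/4 = 235.25. Consumer surplus = ½ × (235.25 - 31) × 817 = 83436.125.

Consumer surplus = 83436.125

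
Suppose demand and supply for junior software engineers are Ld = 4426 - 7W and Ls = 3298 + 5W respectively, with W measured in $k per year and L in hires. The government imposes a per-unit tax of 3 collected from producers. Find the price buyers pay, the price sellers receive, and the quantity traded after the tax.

The tax drives a wedge W_b - W_s = 3. Substituting W_s = W_b - 3 into supply: Ls = 3283 + 5W_b.
Market clearing requires 4426 - 7W_b = 3283 + 5W_b; hence 1143 = 12W_b and W_b = 95.25.
Then W_s = 95.25 - 3 = 92.25 and L = 4426 - 7(95.25) = 3759.25.

W_b = 95.25, W_s = 92.25, L = 3759.25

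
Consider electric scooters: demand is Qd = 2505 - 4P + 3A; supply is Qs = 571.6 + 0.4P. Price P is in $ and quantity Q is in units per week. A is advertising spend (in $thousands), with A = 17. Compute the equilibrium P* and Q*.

With A = 17, demand is Qd = 2556 - 4P.
At equilibrium Qd = Qs, so 2556 - 4P = 571.6 + 0.4P; collecting terms, 1984.4 = 4.4P and P* = 451.
Plugging P* into demand: Q* = 2556 - 4(451) = 752.

P* = 451, Q* = 752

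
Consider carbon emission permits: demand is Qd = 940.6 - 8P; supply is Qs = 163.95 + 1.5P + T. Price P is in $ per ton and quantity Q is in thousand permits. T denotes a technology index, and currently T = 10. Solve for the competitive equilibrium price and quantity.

With T = 10, supply is Qs = 173.95 + 1.5P.
Equating demand and supply, 940.6 - 8P = 173.95 + 1.5P gives 9.5P = 766.65, so P* = 80.7.
Then Q* = 940.6 - 8(80.7) = 295.

P* = 80.7, Q* = 295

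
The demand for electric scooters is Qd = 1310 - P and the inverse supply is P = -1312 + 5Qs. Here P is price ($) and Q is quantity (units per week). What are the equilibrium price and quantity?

Inverting to quantity form: Qs = 262.4 + 0.2P.
At equilibrium Qd = Qs, so 1310 - P = 262.4 + 0.2P; collecting terms, 1047.6 = 1.2P and P* = 873.
From the demand curve, Q* = 1310 - 873 = 437.

P* = 873, Q* = 437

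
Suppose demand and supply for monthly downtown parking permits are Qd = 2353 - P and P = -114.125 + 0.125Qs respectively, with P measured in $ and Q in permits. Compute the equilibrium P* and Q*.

Solving each curve for Q: Qs = 913 + 8P.
Equating demand and supply, 2353 - P = 913 + 8P gives 9P = 1440, so P* = 160.
Plugging P* into demand: Q* = 2353 - 160 = 2193.

P* = 160, Q* = 2193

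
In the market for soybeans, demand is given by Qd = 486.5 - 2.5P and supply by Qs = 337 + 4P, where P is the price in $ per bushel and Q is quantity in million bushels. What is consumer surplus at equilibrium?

Consumer surplus = 36808.2

Equating demand and supply, 486.5 - 2.5P = 337 + 4P gives 6.5P = 149.5, so P* = 23.
Then Q* = 486.5 - 2.5(23) = 429.
Demand choke price (Qd = 0): P = 486.5/2.5 = 194.6. Consumer surplus = ½ × (194.6 - 23) × 429 = 36808.2.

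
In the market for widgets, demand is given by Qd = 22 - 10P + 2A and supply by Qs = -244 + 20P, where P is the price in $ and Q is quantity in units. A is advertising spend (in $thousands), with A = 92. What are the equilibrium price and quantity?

With A = 92, demand is Qd = 206 - 10P.
Equating demand and supply, 206 - 10P = -244 + 20P gives 30P = 450, so P* = 15.
Then Q* = 206 - 10(15) = 56.

P* = 15, Q* = 56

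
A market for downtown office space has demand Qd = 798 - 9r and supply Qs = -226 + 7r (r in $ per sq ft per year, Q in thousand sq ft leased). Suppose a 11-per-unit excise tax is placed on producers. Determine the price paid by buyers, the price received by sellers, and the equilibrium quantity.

r_b = 68.8125, r_s = 57.8125, Q = 178.6875

Producers keep r_s = r_b - 11 per unit, so supply in terms of the buyer price is Qs = -303 + 7r_b.
Market clearing requires 798 - 9r_b = -303 + 7r_b; hence 1101 = 16r_b and r_b = 68.8125.
Then r_s = 68.8125 - 11 = 57.8125 and Q = 798 - 9(68.8125) = 178.6875.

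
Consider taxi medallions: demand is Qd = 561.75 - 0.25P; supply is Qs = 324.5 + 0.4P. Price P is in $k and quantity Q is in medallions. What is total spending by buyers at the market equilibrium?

Equating demand and supply, 561.75 - 0.25P = 324.5 + 0.4P gives 0.65P = 237.25, so P* = 365.
Then Q* = 561.75 - 0.25(365) = 470.5.
Total spending by buyers = P* × Q* = 365 × 470.5 = 171732.5.

Total spending by buyers = 171732.5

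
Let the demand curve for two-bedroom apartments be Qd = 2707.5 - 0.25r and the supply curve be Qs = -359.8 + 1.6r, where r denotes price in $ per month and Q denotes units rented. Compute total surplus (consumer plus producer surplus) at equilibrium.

Total surplus = 12158775.8125

Set Qd = Qs: 2707.5 - 0.25r = -359.8 + 1.6r, so 3067.3 = 1.85r and r* = 1658.
Substitute back: Q* = 2707.5 - 0.25(1658) = 2293.
Demand choke price = 10830; supply choke price = 224.875. CS = ½(10830 - 1658)(2293) = 10515698; PS = ½(1658 - 224.875)(2293) = 1643077.8125. Total surplus = 12158775.8125.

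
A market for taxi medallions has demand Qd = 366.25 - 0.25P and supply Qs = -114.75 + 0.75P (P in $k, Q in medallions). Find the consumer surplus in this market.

Consumer surplus = 121032

At equilibrium Qd = Qs, so 366.25 - 0.25P = -114.75 + 0.75P; collecting terms, 481 = P and P* = 481.
From the demand curve, Q* = 366.25 - 0.25(481) = 246.
Demand choke price (Qd = 0): P = 366.25/0.25 = 1465. Consumer surplus = ½ × (1465 - 481) × 246 = 121032.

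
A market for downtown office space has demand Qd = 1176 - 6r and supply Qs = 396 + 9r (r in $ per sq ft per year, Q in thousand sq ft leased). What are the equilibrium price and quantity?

Set Qd = Qs: 1176 - 6r = 396 + 9r, so 780 = 15r and r* = 52.
Then Q* = 1176 - 6(52) = 864.

r* = 52, Q* = 864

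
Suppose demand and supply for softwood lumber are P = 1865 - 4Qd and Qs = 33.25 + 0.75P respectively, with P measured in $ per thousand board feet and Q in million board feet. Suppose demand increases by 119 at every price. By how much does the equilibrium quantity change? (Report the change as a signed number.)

In direct form, Qd = 466.25 - 0.25P.
The market clears where 466.25 - 0.25P = 33.25 + 0.75P. Rearranging, P = 433, hence P* = 433.
From the demand curve, Q* = 466.25 - 0.25(433) = 358.
After the shift, demand is Qd = 585.25 - 0.25P.
The new intersection has 552 = P, i.e. P = 552, Q = 447.25.
ΔQ = 447.25 - 358 = 89.25.

ΔQ = 89.25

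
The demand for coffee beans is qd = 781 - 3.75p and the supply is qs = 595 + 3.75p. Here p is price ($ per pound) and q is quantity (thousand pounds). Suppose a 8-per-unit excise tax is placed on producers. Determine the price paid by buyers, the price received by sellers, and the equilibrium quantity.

Producers keep p_s = p_b - 8 per unit, so supply in terms of the buyer price is qs = 565 + 3.75p_b.
Equate demand and the shifted supply: 781 - 3.75p_b = 565 + 3.75p_b, giving 7.5p_b = 216, so p_b = 28.8.
Then p_s = 28.8 - 8 = 20.8 and q = 781 - 3.75(28.8) = 673.

p_b = 28.8, p_s = 20.8, q = 673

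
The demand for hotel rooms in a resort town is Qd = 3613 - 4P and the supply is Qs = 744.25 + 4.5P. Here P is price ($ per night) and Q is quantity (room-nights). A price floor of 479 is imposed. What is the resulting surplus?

Evaluating both curves at the floor price 479 gives Qd = 1697, Qs = 2899.75.
Surplus = Qs - Qd = 2899.75 - 1697 = 1202.75.

Surplus = 1202.75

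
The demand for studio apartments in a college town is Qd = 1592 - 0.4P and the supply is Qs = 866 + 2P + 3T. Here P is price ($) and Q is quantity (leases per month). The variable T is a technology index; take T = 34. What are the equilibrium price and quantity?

With T = 34, supply is Qs = 968 + 2P.
Equating demand and supply, 1592 - 0.4P = 968 + 2P gives 2.4P = 624, so P* = 260.
Then Q* = 1592 - 0.4(260) = 1488.

P* = 260, Q* = 1488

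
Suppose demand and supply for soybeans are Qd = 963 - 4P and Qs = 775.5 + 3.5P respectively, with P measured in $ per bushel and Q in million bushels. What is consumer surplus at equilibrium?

Consumer surplus = 93096.125

Equating demand and supply, 963 - 4P = 775.5 + 3.5P gives 7.5P = 187.5, so P* = 25.
Substitute back: Q* = 963 - 4(25) = 863.
Demand choke price (Qd = 0): P = 963/4 = 240.75. Consumer surplus = ½ × (240.75 - 25) × 863 = 93096.125.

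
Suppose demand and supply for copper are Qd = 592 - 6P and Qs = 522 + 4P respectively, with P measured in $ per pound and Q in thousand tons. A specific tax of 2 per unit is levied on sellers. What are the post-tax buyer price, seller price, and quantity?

P_b = 7.8, P_s = 5.8, Q = 545.2

The tax drives a wedge P_b - P_s = 2. Substituting P_s = P_b - 2 into supply: Qs = 514 + 4P_b.
Set Qd = Qs: 592 - 6P_b = 514 + 4P_b, so 78 = 10P_b and P_b = 7.8.
So P_s = 5.8 and the quantity traded is Q = 592 - 6(7.8) = 545.2.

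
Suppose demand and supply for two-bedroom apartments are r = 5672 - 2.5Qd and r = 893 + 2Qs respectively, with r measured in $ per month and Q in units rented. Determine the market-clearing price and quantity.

r* = 3017, Q* = 1062

Rewriting in direct form: Qd = 2268.8 - 0.4r and Qs = -446.5 + 0.5r.
At equilibrium Qd = Qs, so 2268.8 - 0.4r = -446.5 + 0.5r; collecting terms, 2715.3 = 0.9r and r* = 3017.
Substitute back: Q* = 2268.8 - 0.4(3017) = 1062.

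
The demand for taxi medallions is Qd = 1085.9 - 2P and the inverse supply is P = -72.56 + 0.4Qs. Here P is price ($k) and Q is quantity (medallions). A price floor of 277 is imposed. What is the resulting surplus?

In direct form, Qs = 181.4 + 2.5P.
With P fixed at 277, quantity demanded is 531.9 and quantity supplied is 873.9.
Surplus = Qs - Qd = 873.9 - 531.9 = 342.

Surplus = 342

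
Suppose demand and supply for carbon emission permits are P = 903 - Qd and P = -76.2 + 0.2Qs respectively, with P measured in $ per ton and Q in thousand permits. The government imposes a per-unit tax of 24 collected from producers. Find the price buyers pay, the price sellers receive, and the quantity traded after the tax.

Solving each curve for Q: Qd = 903 - P and Qs = 381 + 5P.
Producers keep P_s = P_b - 24 per unit, so supply in terms of the buyer price is Qs = 261 + 5P_b.
Market clearing requires 903 - P_b = 261 + 5P_b; hence 642 = 6P_b and P_b = 107.
So P_s = 83 and the quantity traded is Q = 903 - 107 = 796.

P_b = 107, P_s = 83, Q = 796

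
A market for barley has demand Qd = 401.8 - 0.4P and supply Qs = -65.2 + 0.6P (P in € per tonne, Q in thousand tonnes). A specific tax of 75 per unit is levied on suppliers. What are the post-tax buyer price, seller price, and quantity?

P_b = 512, P_s = 437, Q = 197

With a tax of 75 on suppliers, they supply based on the net price P_s = P_b - 75, so Qs = -110.2 + 0.6P_b.
Market clearing requires 401.8 - 0.4P_b = -110.2 + 0.6P_b; hence 512 = P_b and P_b = 512.
So P_s = 437 and the quantity traded is Q = 401.8 - 0.4(512) = 197.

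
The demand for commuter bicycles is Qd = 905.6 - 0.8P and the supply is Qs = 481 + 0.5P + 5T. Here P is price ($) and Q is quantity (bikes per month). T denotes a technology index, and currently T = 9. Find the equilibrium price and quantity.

With T = 9, supply is Qs = 526 + 0.5P.
Set Qd = Qs: 905.6 - 0.8P = 526 + 0.5P, so 379.6 = 1.3P and P* = 292.
Then Q* = 905.6 - 0.8(292) = 672.

P* = 292, Q* = 672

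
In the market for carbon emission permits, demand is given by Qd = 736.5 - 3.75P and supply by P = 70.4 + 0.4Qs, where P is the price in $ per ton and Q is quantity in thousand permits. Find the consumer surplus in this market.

Consumer surplus = 4762.8

Solving each curve for Q: Qs = -176 + 2.5P.
At equilibrium Qd = Qs, so 736.5 - 3.75P = -176 + 2.5P; collecting terms, 912.5 = 6.25P and P* = 146.
Plugging P* into demand: Q* = 736.5 - 3.75(146) = 189.
Demand choke price (Qd = 0): P = 736.5/3.75 = 196.4. Consumer surplus = ½ × (196.4 - 146) × 189 = 4762.8.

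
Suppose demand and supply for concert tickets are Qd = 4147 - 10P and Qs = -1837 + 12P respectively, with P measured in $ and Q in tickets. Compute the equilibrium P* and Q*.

At equilibrium Qd = Qs, so 4147 - 10P = -1837 + 12P; collecting terms, 5984 = 22P and P* = 272.
Substitute back: Q* = 4147 - 10(272) = 1427.

P* = 272, Q* = 1427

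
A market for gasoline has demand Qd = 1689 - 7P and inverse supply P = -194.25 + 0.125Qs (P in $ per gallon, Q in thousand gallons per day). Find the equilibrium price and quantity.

In direct form, Qs = 1554 + 8P.
Set Qd = Qs: 1689 - 7P = 1554 + 8P, so 135 = 15P and P* = 9.
Substitute back: Q* = 1689 - 7(9) = 1626.

P* = 9, Q* = 1626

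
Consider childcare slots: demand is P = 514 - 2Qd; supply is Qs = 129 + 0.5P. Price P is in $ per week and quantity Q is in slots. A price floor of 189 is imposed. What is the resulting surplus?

Surplus = 61

In direct form, Qd = 257 - 0.5P.
At P = 189: Qd = 162.5 and Qs = 223.5.
Surplus = Qs - Qd = 223.5 - 162.5 = 61.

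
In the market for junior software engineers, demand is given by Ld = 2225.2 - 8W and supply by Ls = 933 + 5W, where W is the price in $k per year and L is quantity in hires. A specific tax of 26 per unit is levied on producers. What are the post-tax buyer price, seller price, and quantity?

W_b = 109.4, W_s = 83.4, L = 1350

With a tax of 26 on producers, they supply based on the net price W_s = W_b - 26, so Ls = 803 + 5W_b.
Equate demand and the shifted supply: 2225.2 - 8W_b = 803 + 5W_b, giving 13W_b = 1422.2, so W_b = 109.4.
So W_s = 83.4 and the quantity traded is L = 2225.2 - 8(109.4) = 1350.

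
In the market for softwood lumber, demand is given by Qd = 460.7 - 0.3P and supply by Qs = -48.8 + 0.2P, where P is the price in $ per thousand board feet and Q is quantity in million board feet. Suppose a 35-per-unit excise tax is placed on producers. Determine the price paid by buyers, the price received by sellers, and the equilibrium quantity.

P_b = 1033, P_s = 998, Q = 150.8

The tax drives a wedge P_b - P_s = 35. Substituting P_s = P_b - 35 into supply: Qs = -55.8 + 0.2P_b.
Market clearing requires 460.7 - 0.3P_b = -55.8 + 0.2P_b; hence 516.5 = 0.5P_b and P_b = 1033.
So P_s = 998 and the quantity traded is Q = 460.7 - 0.3(1033) = 150.8.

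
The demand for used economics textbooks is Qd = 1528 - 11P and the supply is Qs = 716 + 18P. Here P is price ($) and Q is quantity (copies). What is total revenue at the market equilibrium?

At equilibrium Qd = Qs, so 1528 - 11P = 716 + 18P; collecting terms, 812 = 29P and P* = 28.
Plugging P* into demand: Q* = 1528 - 11(28) = 1220.
Total revenue = P* × Q* = 28 × 1220 = 34160.

Total revenue = 34160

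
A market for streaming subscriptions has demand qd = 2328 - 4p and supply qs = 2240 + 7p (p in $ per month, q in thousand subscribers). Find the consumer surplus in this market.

Equating demand and supply, 2328 - 4p = 2240 + 7p gives 11p = 88, so p* = 8.
From the demand curve, q* = 2328 - 4(8) = 2296.
Demand choke price (qd = 0): p = 2328/4 = 582. Consumer surplus = ½ × (582 - 8) × 2296 = 658952.

Consumer surplus = 658952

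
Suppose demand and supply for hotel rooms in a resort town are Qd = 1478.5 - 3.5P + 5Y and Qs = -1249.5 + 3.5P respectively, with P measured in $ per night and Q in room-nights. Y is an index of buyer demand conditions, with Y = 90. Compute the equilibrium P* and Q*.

P* = 454, Q* = 339.5

With Y = 90, demand is Qd = 1928.5 - 3.5P.
Set Qd = Qs: 1928.5 - 3.5P = -1249.5 + 3.5P, so 3178 = 7P and P* = 454.
Substitute back: Q* = 1928.5 - 3.5(454) = 339.5.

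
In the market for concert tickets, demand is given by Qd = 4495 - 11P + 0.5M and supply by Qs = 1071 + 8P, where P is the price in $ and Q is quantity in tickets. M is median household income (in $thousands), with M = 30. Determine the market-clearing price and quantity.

P* = 181, Q* = 2519

With M = 30, demand is Qd = 4510 - 11P.
Equating demand and supply, 4510 - 11P = 1071 + 8P gives 19P = 3439, so P* = 181.
Then Q* = 4510 - 11(181) = 2519.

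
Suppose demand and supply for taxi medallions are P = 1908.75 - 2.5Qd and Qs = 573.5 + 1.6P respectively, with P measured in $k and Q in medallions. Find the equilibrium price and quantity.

P* = 95, Q* = 725.5

Inverting to quantity form: Qd = 763.5 - 0.4P.
Set Qd = Qs: 763.5 - 0.4P = 573.5 + 1.6P, so 190 = 2P and P* = 95.
Substitute back: Q* = 763.5 - 0.4(95) = 725.5.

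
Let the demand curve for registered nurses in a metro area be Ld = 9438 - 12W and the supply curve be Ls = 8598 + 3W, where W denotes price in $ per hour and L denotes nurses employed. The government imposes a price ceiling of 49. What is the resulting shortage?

At W = 49: Ld = 8850 and Ls = 8745.
Shortage = Ld - Ls = 8850 - 8745 = 105.

Shortage = 105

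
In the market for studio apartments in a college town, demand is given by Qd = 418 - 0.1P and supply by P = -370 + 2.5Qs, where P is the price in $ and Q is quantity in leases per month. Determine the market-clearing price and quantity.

Inverting to quantity form: Qs = 148 + 0.4P.
The market clears where 418 - 0.1P = 148 + 0.4P. Rearranging, 0.5P = 270, hence P* = 540.
Then Q* = 418 - 0.1(540) = 364.

P* = 540, Q* = 364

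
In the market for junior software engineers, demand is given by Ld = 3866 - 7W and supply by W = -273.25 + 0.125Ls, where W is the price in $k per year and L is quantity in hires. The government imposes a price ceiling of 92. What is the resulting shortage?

Inverting to quantity form: Ls = 2186 + 8W.
With W fixed at 92, quantity demanded is 3222 and quantity supplied is 2922.
Shortage = Ld - Ls = 3222 - 2922 = 300.

Shortage = 300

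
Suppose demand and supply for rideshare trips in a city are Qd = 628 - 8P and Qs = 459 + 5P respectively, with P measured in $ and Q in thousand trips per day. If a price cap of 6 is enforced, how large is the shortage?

Shortage = 91

At P = 6: Qd = 580 and Qs = 489.
Shortage = Qd - Qs = 580 - 489 = 91.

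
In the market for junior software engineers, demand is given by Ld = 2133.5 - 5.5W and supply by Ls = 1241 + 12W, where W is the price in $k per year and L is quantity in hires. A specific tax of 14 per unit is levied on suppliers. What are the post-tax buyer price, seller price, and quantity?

W_b = 60.6, W_s = 46.6, L = 1800.2

Suppliers keep W_s = W_b - 14 per unit, so supply in terms of the buyer price is Ls = 1073 + 12W_b.
Set Ld = Ls: 2133.5 - 5.5W_b = 1073 + 12W_b, so 1060.5 = 17.5W_b and W_b = 60.6.
So W_s = 46.6 and the quantity traded is L = 2133.5 - 5.5(60.6) = 1800.2.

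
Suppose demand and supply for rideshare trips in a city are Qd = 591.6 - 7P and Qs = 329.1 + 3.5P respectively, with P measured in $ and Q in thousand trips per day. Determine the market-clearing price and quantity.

P* = 25, Q* = 416.6

Equating demand and supply, 591.6 - 7P = 329.1 + 3.5P gives 10.5P = 262.5, so P* = 25.
From the demand curve, Q* = 591.6 - 7(25) = 416.6.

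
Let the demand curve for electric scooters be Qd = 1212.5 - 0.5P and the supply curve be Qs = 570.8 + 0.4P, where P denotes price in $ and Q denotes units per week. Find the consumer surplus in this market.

The market clears where 1212.5 - 0.5P = 570.8 + 0.4P. Rearranging, 0.9P = 641.7, hence P* = 713.
Then Q* = 1212.5 - 0.5(713) = 856.
Demand choke price (Qd = 0): P = 1212.5/0.5 = 2425. Consumer surplus = ½ × (2425 - 713) × 856 = 732736.

Consumer surplus = 732736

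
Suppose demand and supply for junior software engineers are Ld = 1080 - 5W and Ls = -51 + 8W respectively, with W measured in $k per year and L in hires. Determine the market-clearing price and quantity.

Set Ld = Ls: 1080 - 5W = -51 + 8W, so 1131 = 13W and W* = 87.
Then L* = 1080 - 5(87) = 645.

W* = 87, L* = 645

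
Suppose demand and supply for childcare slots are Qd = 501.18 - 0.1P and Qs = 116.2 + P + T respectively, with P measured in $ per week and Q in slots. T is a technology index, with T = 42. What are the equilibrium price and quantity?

With T = 42, supply is Qs = 158.2 + P.
Equating demand and supply, 501.18 - 0.1P = 158.2 + P gives 1.1P = 342.98, so P* = 311.8.
Then Q* = 501.18 - 0.1(311.8) = 470.

P* = 311.8, Q* = 470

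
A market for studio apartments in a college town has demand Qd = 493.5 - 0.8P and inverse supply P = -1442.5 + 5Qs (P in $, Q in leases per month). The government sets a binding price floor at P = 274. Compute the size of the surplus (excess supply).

Rewriting in direct form: Qs = 288.5 + 0.2P.
With P fixed at 274, quantity demanded is 274.3 and quantity supplied is 343.3.
Surplus = Qs - Qd = 343.3 - 274.3 = 69.

Surplus = 69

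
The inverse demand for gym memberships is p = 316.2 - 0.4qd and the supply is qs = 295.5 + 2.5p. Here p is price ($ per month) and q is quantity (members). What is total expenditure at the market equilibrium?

Total expenditure = 53757

Inverting to quantity form: qd = 790.5 - 2.5p.
At equilibrium qd = qs, so 790.5 - 2.5p = 295.5 + 2.5p; collecting terms, 495 = 5p and p* = 99.
Substitute back: q* = 790.5 - 2.5(99) = 543.
Total expenditure = p* × q* = 99 × 543 = 53757.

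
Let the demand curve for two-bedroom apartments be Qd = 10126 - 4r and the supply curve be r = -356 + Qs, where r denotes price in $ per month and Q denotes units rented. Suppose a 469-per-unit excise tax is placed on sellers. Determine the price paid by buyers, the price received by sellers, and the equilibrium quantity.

r_b = 2047.8, r_s = 1578.8, Q = 1934.8

Rewriting in direct form: Qs = 356 + r.
With a tax of 469 on sellers, they supply based on the net price r_s = r_b - 469, so Qs = -113 + r_b.
Set Qd = Qs: 10126 - 4r_b = -113 + r_b, so 10239 = 5r_b and r_b = 2047.8.
So r_s = 1578.8 and the quantity traded is Q = 10126 - 4(2047.8) = 1934.8.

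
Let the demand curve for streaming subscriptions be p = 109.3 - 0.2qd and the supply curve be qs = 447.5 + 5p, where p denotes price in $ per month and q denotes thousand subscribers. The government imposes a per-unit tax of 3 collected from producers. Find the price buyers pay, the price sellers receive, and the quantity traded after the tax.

p_b = 11.4, p_s = 8.4, q = 489.5

Rewriting in direct form: qd = 546.5 - 5p.
The tax drives a wedge p_b - p_s = 3. Substituting p_s = p_b - 3 into supply: qs = 432.5 + 5p_b.
Set qd = qs: 546.5 - 5p_b = 432.5 + 5p_b, so 114 = 10p_b and p_b = 11.4.
Then p_s = 11.4 - 3 = 8.4 and q = 546.5 - 5(11.4) = 489.5.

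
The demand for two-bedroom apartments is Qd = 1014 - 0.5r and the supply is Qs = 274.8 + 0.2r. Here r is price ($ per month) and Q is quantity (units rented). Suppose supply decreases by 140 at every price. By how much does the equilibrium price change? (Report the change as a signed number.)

The market clears where 1014 - 0.5r = 274.8 + 0.2r. Rearranging, 0.7r = 739.2, hence r* = 1056.
From the demand curve, Q* = 1014 - 0.5(1056) = 486.
After the shift, supply is Qs = 134.8 + 0.2r.
The new intersection has 879.2 = 0.7r, i.e. r = 1256, Q = 386.
Δr = 1256 - 1056 = 200.

Δr = 200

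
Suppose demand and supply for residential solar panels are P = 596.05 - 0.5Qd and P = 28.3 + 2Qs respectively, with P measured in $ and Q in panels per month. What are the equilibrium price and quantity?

In direct form, Qd = 1192.1 - 2P and Qs = -14.15 + 0.5P.
The market clears where 1192.1 - 2P = -14.15 + 0.5P. Rearranging, 2.5P = 1206.25, hence P* = 482.5.
Substitute back: Q* = 1192.1 - 2(482.5) = 227.1.

P* = 482.5, Q* = 227.1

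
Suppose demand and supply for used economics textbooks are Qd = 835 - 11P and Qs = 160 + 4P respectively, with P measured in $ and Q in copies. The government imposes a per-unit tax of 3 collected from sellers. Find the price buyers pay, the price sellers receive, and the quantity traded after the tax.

Sellers keep P_s = P_b - 3 per unit, so supply in terms of the buyer price is Qs = 148 + 4P_b.
Equate demand and the shifted supply: 835 - 11P_b = 148 + 4P_b, giving 15P_b = 687, so P_b = 45.8.
Then P_s = 45.8 - 3 = 42.8 and Q = 835 - 11(45.8) = 331.2.

P_b = 45.8, P_s = 42.8, Q = 331.2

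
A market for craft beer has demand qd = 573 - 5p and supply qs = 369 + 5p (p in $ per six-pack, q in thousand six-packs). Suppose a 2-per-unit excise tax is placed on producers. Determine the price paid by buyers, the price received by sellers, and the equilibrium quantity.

With a tax of 2 on producers, they supply based on the net price p_s = p_b - 2, so qs = 359 + 5p_b.
Equate demand and the shifted supply: 573 - 5p_b = 359 + 5p_b, giving 10p_b = 214, so p_b = 21.4.
So p_s = 19.4 and the quantity traded is q = 573 - 5(21.4) = 466.

p_b = 21.4, p_s = 19.4, q = 466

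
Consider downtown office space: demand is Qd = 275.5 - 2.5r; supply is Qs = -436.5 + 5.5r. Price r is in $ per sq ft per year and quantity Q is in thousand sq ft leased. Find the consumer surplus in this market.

Consumer surplus = 561.8

At equilibrium Qd = Qs, so 275.5 - 2.5r = -436.5 + 5.5r; collecting terms, 712 = 8r and r* = 89.
Substitute back: Q* = 275.5 - 2.5(89) = 53.
Demand choke price (Qd = 0): r = 275.5/2.5 = 110.2. Consumer surplus = ½ × (110.2 - 89) × 53 = 561.8.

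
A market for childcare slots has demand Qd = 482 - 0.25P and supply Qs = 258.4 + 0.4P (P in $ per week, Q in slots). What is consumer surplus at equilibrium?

Equating demand and supply, 482 - 0.25P = 258.4 + 0.4P gives 0.65P = 223.6, so P* = 344.
From the demand curve, Q* = 482 - 0.25(344) = 396.
Demand choke price (Qd = 0): P = 482/0.25 = 1928. Consumer surplus = ½ × (1928 - 344) × 396 = 313632.

Consumer surplus = 313632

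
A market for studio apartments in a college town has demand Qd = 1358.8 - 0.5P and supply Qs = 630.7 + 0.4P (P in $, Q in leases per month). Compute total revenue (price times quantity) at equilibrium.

Total revenue = 772028.7

Equating demand and supply, 1358.8 - 0.5P = 630.7 + 0.4P gives 0.9P = 728.1, so P* = 809.
From the demand curve, Q* = 1358.8 - 0.5(809) = 954.3.
Total revenue = P* × Q* = 809 × 954.3 = 772028.7.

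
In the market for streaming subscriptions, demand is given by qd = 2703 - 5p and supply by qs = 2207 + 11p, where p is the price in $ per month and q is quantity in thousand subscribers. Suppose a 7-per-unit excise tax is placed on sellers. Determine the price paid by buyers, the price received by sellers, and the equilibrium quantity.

With a tax of 7 on sellers, they supply based on the net price p_s = p_b - 7, so qs = 2130 + 11p_b.
Equate demand and the shifted supply: 2703 - 5p_b = 2130 + 11p_b, giving 16p_b = 573, so p_b = 35.8125.
Then p_s = 35.8125 - 7 = 28.8125 and q = 2703 - 5(35.8125) = 2523.9375.

p_b = 35.8125, p_s = 28.8125, q = 2523.9375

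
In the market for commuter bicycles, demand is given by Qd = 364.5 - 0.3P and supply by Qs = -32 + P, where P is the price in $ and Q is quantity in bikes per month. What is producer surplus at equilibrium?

The market clears where 364.5 - 0.3P = -32 + P. Rearranging, 1.3P = 396.5, hence P* = 305.
Plugging P* into demand: Q* = 364.5 - 0.3(305) = 273.
Supply choke price (Qs = 0): P = 32. Producer surplus = ½ × (305 - 32) × 273 = 37264.5.

Producer surplus = 37264.5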